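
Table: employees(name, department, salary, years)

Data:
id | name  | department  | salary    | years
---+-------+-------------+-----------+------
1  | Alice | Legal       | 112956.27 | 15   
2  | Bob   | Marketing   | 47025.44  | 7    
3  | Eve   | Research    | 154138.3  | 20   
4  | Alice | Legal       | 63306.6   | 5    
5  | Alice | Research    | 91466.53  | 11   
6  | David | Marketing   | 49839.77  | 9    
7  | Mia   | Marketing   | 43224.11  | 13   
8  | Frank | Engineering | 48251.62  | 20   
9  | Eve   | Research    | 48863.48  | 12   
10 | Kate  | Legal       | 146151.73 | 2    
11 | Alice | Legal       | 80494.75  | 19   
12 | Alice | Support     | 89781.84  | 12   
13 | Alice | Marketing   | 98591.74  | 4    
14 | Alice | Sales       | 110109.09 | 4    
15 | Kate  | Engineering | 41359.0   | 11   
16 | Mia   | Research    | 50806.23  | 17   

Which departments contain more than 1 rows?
SELECT department, COUNT(*) as cnt
FROM employees
GROUP BY department
HAVING COUNT(*) > 1

Result:
  Engineering: 2
  Legal: 4
  Marketing: 4
  Research: 4

Note: HAVING filters groups after aggregation, WHERE filters rows before.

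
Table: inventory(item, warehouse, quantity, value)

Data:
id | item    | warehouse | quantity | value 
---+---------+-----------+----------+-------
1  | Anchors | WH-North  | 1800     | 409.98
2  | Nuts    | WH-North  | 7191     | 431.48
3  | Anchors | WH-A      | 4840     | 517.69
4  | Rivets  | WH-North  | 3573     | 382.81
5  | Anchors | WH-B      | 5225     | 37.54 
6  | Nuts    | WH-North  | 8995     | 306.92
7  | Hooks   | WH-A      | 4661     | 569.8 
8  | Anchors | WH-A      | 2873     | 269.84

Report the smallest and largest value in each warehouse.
SELECT warehouse, MIN(value), MAX(value)
FROM inventory
GROUP BY warehouse

Result:
  WH-A: min=269.84, max=569.80
  WH-B: min=37.54, max=37.54
  WH-North: min=306.92, max=431.48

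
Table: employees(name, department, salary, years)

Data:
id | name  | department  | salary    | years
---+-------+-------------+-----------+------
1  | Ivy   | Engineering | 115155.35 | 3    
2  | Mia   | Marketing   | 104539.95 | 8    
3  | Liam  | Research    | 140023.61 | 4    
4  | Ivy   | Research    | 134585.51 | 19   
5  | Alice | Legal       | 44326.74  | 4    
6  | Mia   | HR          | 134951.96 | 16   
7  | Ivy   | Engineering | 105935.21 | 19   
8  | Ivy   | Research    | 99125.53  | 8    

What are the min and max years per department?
SELECT department, MIN(years), MAX(years)
FROM employees
GROUP BY department

Result:
  Engineering: min=3, max=19
  HR: min=16, max=16
  Legal: min=4, max=4
  Marketing: min=8, max=8
  Research: min=4, max=19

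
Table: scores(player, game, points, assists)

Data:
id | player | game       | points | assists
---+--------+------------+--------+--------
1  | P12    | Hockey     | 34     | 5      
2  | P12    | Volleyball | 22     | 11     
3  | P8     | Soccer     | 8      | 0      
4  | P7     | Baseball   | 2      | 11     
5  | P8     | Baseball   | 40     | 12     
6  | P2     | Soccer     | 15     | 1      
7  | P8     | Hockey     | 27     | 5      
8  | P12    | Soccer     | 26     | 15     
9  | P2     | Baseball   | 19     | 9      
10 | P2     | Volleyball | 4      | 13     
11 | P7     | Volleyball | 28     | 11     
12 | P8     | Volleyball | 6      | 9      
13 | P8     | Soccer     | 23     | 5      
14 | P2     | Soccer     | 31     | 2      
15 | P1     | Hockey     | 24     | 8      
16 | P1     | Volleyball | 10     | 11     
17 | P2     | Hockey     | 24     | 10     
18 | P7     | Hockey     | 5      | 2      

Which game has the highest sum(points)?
SELECT game, SUM(points) as val
FROM scores
GROUP BY game
ORDER BY val DESC
LIMIT 1

Result: Hockey with sum(points) = 114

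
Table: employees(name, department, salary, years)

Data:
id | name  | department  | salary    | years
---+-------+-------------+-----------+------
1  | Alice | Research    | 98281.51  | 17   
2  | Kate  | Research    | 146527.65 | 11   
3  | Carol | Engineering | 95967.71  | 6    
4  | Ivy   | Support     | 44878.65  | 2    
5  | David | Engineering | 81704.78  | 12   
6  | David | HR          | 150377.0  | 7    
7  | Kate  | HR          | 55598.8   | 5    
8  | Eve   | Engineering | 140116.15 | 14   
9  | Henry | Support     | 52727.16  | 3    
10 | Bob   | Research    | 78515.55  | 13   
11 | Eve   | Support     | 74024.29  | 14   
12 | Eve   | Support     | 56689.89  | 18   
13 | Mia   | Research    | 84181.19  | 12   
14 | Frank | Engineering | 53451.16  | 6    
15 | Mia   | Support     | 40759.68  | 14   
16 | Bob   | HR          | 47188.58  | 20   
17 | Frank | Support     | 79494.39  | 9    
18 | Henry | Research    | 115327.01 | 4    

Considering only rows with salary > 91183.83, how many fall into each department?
SELECT department, COUNT(*)
FROM employees
WHERE salary > 91183.83
GROUP BY department

Note: WHERE filters rows before grouping.

Result:
  Engineering: 2
  HR: 1
  Research: 3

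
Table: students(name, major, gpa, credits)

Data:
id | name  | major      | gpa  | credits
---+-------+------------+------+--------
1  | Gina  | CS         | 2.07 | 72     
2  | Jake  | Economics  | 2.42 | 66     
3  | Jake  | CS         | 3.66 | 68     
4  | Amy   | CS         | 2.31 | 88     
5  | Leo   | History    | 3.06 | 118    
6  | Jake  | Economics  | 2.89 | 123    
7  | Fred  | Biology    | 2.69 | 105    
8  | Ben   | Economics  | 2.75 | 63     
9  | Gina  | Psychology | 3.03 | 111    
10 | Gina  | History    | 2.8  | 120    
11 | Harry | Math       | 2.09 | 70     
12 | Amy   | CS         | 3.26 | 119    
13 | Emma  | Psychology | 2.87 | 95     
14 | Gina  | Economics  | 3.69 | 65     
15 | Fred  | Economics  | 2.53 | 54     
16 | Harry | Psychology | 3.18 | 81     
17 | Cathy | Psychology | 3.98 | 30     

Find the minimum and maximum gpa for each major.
SELECT major, MIN(gpa), MAX(gpa)
FROM students
GROUP BY major

Result:
  Biology: min=2.69, max=2.69
  CS: min=2.07, max=3.66
  Economics: min=2.42, max=3.69
  History: min=2.80, max=3.06
  Math: min=2.09, max=2.09
  Psychology: min=2.87, max=3.98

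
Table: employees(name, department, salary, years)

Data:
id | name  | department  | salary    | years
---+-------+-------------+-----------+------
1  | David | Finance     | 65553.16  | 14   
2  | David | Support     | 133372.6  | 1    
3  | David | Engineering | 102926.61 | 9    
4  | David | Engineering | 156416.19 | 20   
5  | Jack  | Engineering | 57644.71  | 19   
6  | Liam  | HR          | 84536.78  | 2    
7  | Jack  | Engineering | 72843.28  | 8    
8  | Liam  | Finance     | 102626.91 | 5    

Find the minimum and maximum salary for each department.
SELECT department, MIN(salary), MAX(salary)
FROM employees
GROUP BY department

Result:
  Engineering: min=57644.71, max=156416.19
  Finance: min=65553.16, max=102626.91
  HR: min=84536.78, max=84536.78
  Support: min=133372.60, max=133372.60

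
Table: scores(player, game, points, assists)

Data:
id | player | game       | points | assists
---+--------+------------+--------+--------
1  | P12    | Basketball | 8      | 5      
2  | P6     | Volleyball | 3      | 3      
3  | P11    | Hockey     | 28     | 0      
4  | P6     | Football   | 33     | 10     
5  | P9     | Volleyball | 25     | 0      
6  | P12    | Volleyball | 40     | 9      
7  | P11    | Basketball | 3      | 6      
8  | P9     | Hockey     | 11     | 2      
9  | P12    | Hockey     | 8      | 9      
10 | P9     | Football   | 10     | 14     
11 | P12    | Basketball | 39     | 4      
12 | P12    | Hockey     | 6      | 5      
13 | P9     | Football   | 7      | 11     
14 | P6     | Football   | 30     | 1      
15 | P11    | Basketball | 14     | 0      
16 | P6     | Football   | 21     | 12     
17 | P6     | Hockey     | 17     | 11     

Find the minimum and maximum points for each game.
SELECT game, MIN(points), MAX(points)
FROM scores
GROUP BY game

Result:
  Basketball: min=3, max=39
  Football: min=7, max=33
  Hockey: min=6, max=28
  Volleyball: min=3, max=40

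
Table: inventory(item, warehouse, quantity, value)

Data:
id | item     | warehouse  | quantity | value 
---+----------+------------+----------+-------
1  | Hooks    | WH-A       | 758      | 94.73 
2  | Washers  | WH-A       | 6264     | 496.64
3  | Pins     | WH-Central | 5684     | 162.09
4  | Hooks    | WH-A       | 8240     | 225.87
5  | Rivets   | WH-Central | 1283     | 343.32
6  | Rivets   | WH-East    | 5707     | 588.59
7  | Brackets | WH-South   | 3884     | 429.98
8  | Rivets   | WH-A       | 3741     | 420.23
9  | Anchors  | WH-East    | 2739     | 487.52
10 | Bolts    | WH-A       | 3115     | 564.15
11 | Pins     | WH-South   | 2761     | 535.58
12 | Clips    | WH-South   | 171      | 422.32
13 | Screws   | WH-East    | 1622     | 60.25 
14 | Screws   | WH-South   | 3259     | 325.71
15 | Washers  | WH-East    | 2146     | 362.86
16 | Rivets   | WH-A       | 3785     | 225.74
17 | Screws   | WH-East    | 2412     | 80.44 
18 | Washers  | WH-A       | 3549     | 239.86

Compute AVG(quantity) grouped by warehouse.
SELECT warehouse, AVG(quantity) as result
FROM inventory
GROUP BY warehouse

Result:
  WH-A: 4207.43
  WH-Central: 3483.50
  WH-East: 2925.20
  WH-South: 2518.75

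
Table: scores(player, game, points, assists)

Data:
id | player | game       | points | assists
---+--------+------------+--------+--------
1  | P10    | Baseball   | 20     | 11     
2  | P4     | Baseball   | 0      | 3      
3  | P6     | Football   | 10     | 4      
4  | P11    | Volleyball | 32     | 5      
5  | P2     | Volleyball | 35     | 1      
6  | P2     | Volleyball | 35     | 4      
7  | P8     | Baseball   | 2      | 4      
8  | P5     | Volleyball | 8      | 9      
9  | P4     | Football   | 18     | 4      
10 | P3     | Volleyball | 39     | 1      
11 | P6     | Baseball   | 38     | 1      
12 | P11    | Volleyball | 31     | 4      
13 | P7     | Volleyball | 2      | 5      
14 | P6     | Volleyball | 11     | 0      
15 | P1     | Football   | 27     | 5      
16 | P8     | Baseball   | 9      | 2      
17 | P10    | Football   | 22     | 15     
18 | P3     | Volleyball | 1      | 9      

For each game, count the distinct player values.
SELECT game, COUNT(DISTINCT player)
FROM scores
GROUP BY game

Result:
  Baseball: 4 distinct
  Football: 4 distinct
  Volleyball: 6 distinct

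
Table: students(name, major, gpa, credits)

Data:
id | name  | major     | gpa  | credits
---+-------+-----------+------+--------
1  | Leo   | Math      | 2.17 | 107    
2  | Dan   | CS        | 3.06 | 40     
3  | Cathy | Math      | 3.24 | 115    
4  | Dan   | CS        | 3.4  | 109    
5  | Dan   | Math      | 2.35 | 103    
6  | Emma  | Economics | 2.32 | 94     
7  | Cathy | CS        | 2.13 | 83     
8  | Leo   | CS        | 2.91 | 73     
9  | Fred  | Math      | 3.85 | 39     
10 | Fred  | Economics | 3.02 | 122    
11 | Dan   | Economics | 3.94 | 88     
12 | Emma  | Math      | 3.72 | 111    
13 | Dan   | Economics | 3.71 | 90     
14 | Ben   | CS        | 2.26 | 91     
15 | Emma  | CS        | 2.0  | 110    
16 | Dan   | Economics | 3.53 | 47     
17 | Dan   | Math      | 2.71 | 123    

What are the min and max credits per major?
SELECT major, MIN(credits), MAX(credits)
FROM students
GROUP BY major

Result:
  CS: min=40, max=110
  Economics: min=47, max=122
  Math: min=39, max=123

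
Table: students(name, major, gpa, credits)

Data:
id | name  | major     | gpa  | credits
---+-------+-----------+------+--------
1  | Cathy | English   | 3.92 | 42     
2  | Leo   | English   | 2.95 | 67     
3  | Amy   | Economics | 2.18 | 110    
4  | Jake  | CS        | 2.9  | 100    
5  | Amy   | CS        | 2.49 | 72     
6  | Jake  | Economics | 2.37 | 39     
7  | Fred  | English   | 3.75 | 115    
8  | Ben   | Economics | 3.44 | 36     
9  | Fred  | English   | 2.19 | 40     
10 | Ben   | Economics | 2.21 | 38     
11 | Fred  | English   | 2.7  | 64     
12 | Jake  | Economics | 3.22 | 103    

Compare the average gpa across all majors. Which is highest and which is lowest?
SELECT major, AVG(gpa)
FROM students
GROUP BY major
ORDER BY AVG(gpa)

All groups:
  Economics: 2.68
  CS: 2.70
  English: 3.10

Highest: English (3.10)
Lowest: Economics (2.68)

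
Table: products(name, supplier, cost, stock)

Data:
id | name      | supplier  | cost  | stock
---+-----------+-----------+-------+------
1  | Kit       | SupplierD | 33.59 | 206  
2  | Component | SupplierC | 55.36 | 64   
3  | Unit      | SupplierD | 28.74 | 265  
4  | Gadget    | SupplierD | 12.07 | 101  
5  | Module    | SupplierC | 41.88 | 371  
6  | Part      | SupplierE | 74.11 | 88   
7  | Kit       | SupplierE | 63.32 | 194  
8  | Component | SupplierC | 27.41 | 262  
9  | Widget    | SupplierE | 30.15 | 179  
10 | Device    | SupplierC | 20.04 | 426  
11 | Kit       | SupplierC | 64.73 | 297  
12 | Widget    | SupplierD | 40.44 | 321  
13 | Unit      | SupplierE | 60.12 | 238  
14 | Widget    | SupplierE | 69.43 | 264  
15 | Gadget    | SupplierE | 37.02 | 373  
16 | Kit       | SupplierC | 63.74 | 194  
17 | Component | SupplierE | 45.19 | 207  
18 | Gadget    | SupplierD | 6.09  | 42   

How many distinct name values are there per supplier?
SELECT supplier, COUNT(DISTINCT name)
FROM products
GROUP BY supplier

Result:
  SupplierC: 4 distinct
  SupplierD: 4 distinct
  SupplierE: 6 distinct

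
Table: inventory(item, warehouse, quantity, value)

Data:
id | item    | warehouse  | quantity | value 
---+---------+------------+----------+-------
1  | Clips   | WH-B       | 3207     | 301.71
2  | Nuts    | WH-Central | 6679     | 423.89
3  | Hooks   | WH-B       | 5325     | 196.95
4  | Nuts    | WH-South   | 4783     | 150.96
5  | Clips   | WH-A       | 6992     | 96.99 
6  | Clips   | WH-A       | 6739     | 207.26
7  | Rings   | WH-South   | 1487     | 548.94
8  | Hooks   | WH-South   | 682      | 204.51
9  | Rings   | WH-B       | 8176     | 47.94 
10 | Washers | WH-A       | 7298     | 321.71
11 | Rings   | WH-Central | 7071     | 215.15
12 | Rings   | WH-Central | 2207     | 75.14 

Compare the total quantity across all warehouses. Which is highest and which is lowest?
SELECT warehouse, SUM(quantity)
FROM inventory
GROUP BY warehouse
ORDER BY SUM(quantity)

All groups:
  WH-South: 6952
  WH-Central: 15957
  WH-B: 16708
  WH-A: 21029

Highest: WH-A (21029)
Lowest: WH-South (6952)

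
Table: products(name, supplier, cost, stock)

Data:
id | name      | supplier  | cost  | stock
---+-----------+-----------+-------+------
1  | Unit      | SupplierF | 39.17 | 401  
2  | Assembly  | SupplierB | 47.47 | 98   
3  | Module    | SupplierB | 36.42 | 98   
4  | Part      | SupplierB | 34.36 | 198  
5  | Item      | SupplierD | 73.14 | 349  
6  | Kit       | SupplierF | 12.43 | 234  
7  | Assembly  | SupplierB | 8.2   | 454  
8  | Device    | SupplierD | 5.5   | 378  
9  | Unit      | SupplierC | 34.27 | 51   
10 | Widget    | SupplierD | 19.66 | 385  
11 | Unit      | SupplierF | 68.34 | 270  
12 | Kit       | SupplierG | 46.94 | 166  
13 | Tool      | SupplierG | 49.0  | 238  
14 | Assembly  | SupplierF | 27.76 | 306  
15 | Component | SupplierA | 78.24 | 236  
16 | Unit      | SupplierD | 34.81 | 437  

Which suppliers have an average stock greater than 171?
SELECT supplier, AVG(stock)
FROM products
GROUP BY supplier
HAVING AVG(stock) > 171

Result:
  SupplierA: avg=236.00
  SupplierB: avg=212.00
  SupplierD: avg=387.25
  SupplierF: avg=302.75
  SupplierG: avg=202.00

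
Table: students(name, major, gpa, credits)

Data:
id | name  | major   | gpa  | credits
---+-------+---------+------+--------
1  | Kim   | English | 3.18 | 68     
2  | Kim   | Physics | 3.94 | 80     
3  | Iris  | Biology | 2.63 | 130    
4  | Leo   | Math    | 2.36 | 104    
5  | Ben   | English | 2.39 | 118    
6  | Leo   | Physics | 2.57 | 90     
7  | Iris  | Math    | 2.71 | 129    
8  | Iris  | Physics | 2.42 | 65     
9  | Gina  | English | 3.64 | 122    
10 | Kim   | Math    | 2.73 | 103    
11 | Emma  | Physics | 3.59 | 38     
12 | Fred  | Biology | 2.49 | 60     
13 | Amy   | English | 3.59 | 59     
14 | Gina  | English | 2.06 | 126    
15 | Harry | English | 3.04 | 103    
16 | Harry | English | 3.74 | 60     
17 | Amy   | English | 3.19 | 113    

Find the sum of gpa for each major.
SELECT major, SUM(gpa) as result
FROM students
GROUP BY major

Result:
  Biology: 5.12
  English: 24.83
  Math: 7.80
  Physics: 12.52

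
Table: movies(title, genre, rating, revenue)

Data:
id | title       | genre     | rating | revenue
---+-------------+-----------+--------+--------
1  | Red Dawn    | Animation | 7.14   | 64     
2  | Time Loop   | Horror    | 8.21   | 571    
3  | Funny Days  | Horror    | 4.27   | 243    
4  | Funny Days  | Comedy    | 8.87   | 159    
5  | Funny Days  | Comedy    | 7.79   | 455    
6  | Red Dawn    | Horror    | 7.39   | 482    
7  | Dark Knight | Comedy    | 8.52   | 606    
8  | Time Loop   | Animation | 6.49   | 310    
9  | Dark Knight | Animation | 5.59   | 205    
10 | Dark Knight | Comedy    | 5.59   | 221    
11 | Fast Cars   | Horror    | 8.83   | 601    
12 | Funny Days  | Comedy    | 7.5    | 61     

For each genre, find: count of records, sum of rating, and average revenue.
SELECT genre,
       COUNT(*) as cnt,
       SUM(rating) as total_rating,
       AVG(revenue) as avg_revenue
FROM movies
GROUP BY genre

Result:
  Animation: 3 records, 19.22 total rating, 193.00 avg revenue
  Comedy: 5 records, 38.27 total rating, 300.40 avg revenue
  Horror: 4 records, 28.70 total rating, 474.25 avg revenue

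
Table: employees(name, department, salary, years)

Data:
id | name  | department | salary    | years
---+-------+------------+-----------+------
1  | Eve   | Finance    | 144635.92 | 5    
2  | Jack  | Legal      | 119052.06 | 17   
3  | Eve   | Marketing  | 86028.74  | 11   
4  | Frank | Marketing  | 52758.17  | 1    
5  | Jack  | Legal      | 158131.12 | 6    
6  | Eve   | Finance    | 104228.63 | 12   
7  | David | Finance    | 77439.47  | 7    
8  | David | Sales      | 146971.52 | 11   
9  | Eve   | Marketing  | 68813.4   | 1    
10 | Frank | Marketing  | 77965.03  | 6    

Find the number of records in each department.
SELECT department, COUNT(*) as count
FROM employees
GROUP BY department

Result:
  Finance: 3
  Legal: 2
  Marketing: 4
  Sales: 1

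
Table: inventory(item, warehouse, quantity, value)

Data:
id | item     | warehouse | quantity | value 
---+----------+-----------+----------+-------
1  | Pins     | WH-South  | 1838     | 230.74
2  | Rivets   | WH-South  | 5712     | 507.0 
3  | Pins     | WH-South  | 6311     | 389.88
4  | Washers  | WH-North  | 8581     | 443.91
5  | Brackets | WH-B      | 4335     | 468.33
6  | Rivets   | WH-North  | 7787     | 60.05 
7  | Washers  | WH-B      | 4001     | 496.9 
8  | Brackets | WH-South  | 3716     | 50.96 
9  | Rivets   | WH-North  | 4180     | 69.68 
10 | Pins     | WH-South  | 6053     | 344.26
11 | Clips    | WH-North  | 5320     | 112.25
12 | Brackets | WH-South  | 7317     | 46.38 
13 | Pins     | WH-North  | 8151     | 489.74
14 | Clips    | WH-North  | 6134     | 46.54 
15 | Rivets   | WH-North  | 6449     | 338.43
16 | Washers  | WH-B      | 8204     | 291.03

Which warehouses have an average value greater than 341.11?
SELECT warehouse, AVG(value)
FROM inventory
GROUP BY warehouse
HAVING AVG(value) > 341.11

Result:
  WH-B: avg=418.75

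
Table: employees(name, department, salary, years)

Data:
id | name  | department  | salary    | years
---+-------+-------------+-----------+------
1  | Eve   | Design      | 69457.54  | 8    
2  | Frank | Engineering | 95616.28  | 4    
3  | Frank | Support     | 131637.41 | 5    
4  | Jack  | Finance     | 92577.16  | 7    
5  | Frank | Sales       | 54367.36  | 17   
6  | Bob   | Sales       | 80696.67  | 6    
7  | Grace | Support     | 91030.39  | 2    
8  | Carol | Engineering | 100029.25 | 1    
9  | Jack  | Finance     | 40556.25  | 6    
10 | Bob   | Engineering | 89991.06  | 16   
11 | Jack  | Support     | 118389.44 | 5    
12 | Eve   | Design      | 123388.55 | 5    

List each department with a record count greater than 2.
SELECT department, COUNT(*) as cnt
FROM employees
GROUP BY department
HAVING COUNT(*) > 2

Result:
  Engineering: 3
  Support: 3

Note: HAVING filters groups after aggregation, WHERE filters rows before.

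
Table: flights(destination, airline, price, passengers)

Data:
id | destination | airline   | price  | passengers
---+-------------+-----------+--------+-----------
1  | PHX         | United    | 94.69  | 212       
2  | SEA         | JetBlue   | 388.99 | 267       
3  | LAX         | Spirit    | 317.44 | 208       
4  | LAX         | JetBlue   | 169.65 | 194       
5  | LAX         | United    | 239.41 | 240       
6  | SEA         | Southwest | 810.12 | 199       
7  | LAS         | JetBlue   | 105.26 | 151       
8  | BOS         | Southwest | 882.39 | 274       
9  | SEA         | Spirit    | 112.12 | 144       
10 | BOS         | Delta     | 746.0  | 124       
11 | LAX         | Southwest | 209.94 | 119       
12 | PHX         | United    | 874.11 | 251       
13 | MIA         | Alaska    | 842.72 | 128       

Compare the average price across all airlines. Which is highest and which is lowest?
SELECT airline, AVG(price)
FROM flights
GROUP BY airline
ORDER BY AVG(price)

All groups:
  Spirit: 214.78
  JetBlue: 221.30
  United: 402.74
  Southwest: 634.15
  Delta: 746.00
  Alaska: 842.72

Highest: Alaska (842.72)
Lowest: Spirit (214.78)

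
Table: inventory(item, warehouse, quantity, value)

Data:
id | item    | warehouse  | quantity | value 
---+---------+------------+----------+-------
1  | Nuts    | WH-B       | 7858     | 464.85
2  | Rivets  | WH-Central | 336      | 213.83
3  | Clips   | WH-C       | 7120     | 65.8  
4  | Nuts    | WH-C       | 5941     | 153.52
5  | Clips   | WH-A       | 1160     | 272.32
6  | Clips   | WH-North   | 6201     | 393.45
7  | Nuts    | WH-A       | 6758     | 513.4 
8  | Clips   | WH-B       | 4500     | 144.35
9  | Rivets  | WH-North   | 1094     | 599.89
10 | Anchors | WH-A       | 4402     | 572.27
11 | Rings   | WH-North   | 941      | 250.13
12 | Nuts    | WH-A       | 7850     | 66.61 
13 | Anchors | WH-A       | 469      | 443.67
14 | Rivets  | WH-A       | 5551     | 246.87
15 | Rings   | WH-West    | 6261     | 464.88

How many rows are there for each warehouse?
SELECT warehouse, COUNT(*) as count
FROM inventory
GROUP BY warehouse

Result:
  WH-A: 6
  WH-B: 2
  WH-C: 2
  WH-Central: 1
  WH-North: 3
  WH-West: 1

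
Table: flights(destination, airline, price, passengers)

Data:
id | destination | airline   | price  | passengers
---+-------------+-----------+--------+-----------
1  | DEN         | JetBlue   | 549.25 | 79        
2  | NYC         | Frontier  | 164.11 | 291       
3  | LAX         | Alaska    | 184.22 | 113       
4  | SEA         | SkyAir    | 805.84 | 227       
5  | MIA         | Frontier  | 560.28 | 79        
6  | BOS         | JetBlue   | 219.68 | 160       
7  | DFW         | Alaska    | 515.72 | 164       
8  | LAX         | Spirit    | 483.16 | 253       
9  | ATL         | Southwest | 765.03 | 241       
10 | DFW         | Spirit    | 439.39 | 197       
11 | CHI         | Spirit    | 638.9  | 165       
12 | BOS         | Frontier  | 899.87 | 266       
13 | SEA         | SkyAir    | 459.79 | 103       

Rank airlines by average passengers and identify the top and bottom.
SELECT airline, AVG(passengers)
FROM flights
GROUP BY airline
ORDER BY AVG(passengers)

All groups:
  JetBlue: 119.50
  Alaska: 138.50
  SkyAir: 165.00
  Spirit: 205.00
  Frontier: 212.00
  Southwest: 241.00

Highest: Southwest (241.00)
Lowest: JetBlue (119.50)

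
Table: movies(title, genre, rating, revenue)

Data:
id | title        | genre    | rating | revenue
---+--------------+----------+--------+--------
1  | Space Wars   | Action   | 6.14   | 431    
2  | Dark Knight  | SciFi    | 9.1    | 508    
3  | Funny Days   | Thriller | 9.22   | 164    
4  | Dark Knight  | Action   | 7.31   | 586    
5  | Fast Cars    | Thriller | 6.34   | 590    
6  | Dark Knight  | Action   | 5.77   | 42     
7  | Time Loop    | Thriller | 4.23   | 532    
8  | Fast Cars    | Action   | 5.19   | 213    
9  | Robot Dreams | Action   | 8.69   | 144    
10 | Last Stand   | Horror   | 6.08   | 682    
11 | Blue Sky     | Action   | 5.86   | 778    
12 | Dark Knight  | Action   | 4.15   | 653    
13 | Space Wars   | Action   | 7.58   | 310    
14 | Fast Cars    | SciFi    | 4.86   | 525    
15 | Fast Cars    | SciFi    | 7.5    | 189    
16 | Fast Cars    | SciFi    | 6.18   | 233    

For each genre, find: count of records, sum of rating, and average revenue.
SELECT genre,
       COUNT(*) as cnt,
       SUM(rating) as total_rating,
       AVG(revenue) as avg_revenue
FROM movies
GROUP BY genre

Result:
  Action: 8 records, 50.69 total rating, 394.63 avg revenue
  Horror: 1 records, 6.08 total rating, 682.00 avg revenue
  SciFi: 4 records, 27.64 total rating, 363.75 avg revenue
  Thriller: 3 records, 19.79 total rating, 428.67 avg revenue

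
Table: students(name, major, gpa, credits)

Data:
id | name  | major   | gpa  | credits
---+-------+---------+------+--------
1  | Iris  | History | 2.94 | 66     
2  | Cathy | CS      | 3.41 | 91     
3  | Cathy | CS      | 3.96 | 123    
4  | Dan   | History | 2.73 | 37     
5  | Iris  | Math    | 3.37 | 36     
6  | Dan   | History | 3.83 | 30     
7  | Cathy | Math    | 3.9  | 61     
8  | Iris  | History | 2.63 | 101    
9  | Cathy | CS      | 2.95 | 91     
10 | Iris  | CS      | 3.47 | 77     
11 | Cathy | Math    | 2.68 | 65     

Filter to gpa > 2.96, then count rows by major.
SELECT major, COUNT(*)
FROM students
WHERE gpa > 2.96
GROUP BY major

Note: WHERE filters rows before grouping.

Result:
  CS: 3
  History: 1
  Math: 2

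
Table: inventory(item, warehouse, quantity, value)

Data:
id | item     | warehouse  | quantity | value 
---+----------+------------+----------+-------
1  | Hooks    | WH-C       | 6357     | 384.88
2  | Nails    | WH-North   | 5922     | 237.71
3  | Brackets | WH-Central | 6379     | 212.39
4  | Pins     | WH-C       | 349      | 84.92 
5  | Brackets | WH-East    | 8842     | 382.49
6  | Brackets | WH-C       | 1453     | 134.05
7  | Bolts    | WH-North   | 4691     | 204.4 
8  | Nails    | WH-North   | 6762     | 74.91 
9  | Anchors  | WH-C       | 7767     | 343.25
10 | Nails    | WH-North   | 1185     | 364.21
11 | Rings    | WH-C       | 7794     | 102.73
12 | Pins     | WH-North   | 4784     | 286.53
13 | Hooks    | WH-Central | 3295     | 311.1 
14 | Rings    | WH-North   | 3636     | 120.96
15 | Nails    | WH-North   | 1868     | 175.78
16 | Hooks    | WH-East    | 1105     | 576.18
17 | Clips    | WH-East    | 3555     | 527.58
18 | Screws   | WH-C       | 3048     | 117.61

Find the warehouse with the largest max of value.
SELECT warehouse, MAX(value) as val
FROM inventory
GROUP BY warehouse
ORDER BY val DESC
LIMIT 1

Result: WH-East with max(value) = 576.18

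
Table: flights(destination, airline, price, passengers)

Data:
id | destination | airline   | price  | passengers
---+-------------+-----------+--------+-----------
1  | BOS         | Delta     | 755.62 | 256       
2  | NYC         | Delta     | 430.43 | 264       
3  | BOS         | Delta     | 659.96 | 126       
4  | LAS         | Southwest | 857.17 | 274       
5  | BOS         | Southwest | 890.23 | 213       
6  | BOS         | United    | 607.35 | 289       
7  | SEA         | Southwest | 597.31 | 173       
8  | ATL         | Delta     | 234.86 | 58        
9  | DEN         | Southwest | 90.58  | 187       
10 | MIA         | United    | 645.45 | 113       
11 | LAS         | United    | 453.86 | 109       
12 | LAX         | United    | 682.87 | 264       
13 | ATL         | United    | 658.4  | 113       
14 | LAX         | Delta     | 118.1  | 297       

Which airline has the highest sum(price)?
SELECT airline, SUM(price) as val
FROM flights
GROUP BY airline
ORDER BY val DESC
LIMIT 1

Result: United with sum(price) = 3047.93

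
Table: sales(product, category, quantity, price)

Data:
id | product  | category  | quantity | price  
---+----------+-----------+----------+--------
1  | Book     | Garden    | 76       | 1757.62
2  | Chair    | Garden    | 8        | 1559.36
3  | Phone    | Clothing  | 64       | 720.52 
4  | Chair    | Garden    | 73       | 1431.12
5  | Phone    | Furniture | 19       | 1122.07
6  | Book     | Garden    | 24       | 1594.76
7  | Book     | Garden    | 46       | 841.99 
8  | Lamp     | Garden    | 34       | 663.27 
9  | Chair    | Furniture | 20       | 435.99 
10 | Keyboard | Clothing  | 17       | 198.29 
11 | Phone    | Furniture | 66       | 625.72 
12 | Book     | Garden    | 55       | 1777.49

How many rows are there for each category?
SELECT category, COUNT(*) as count
FROM sales
GROUP BY category

Result:
  Clothing: 2
  Furniture: 3
  Garden: 7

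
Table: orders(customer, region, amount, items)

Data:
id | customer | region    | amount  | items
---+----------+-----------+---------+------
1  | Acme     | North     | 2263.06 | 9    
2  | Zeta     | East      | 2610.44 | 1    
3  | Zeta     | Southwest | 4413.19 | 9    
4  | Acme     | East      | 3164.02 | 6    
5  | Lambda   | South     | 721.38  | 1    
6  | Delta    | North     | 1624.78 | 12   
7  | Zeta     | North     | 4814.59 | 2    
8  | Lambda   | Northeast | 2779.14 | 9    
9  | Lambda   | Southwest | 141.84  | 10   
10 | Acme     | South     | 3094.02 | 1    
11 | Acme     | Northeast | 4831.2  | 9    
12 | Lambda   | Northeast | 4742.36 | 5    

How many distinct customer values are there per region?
SELECT region, COUNT(DISTINCT customer)
FROM orders
GROUP BY region

Result:
  East: 2 distinct
  North: 3 distinct
  Northeast: 2 distinct
  South: 2 distinct
  Southwest: 2 distinct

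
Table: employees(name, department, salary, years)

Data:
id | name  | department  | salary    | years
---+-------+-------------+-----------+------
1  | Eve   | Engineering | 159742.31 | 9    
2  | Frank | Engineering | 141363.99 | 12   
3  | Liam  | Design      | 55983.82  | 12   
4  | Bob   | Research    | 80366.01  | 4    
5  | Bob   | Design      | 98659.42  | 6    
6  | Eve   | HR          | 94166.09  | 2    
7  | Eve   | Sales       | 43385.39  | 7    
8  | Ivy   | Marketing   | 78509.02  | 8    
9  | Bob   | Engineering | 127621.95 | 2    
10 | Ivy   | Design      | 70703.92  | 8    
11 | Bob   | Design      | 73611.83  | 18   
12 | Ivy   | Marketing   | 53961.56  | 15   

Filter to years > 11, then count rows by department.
SELECT department, COUNT(*)
FROM employees
WHERE years > 11
GROUP BY department

Note: WHERE filters rows before grouping.

Result:
  Design: 2
  Engineering: 1
  Marketing: 1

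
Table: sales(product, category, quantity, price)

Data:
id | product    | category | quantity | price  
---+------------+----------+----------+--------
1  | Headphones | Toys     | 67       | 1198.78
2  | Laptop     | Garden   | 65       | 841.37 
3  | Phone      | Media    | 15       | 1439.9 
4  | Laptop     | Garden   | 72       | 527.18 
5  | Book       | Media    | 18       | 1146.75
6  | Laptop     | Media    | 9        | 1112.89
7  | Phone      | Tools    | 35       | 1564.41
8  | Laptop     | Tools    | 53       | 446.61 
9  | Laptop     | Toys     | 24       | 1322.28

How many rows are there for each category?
SELECT category, COUNT(*) as count
FROM sales
GROUP BY category

Result:
  Garden: 2
  Media: 3
  Tools: 2
  Toys: 2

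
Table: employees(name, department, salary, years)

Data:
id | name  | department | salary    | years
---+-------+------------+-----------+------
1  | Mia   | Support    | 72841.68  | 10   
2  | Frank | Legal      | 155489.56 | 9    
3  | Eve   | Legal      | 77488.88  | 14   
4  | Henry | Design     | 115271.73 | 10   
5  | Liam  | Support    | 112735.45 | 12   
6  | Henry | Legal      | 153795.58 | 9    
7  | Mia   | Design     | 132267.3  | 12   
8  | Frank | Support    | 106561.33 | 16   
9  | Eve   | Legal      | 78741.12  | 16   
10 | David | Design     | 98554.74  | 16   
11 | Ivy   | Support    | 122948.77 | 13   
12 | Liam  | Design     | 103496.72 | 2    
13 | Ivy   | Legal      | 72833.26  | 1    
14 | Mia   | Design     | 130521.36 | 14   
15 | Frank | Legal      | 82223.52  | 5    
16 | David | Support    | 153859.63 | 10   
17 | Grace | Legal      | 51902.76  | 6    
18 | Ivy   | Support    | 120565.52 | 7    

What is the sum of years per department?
SELECT department, SUM(years) as result
FROM employees
GROUP BY department

Result:
  Design: 54
  Legal: 60
  Support: 68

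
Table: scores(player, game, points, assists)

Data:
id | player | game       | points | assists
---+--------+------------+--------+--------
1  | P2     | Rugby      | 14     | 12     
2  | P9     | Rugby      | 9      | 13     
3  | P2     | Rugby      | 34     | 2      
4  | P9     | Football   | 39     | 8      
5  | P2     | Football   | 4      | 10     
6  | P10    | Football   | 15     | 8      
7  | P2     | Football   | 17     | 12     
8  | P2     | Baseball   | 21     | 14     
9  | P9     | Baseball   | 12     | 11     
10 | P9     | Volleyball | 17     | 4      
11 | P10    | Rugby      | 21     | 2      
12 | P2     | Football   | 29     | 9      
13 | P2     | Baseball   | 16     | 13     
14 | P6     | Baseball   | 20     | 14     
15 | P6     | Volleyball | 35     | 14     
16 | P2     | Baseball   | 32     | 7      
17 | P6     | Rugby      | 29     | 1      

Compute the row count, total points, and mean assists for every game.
SELECT game,
       COUNT(*) as cnt,
       SUM(points) as total_points,
       AVG(assists) as avg_assists
FROM scores
GROUP BY game

Result:
  Baseball: 5 records, 101 total points, 11.80 avg assists
  Football: 5 records, 104 total points, 9.40 avg assists
  Rugby: 5 records, 107 total points, 6.00 avg assists
  Volleyball: 2 records, 52 total points, 9.00 avg assists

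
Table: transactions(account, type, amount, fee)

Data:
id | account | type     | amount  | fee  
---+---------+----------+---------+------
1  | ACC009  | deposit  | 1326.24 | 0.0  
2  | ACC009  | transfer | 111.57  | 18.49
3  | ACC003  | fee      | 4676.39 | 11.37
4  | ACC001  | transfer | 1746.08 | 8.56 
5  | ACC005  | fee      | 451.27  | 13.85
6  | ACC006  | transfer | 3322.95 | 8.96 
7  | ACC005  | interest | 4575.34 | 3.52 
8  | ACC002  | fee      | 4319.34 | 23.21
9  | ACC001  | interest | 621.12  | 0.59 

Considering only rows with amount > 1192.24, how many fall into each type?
SELECT type, COUNT(*)
FROM transactions
WHERE amount > 1192.24
GROUP BY type

Note: WHERE filters rows before grouping.

Result:
  deposit: 1
  fee: 2
  interest: 1
  transfer: 2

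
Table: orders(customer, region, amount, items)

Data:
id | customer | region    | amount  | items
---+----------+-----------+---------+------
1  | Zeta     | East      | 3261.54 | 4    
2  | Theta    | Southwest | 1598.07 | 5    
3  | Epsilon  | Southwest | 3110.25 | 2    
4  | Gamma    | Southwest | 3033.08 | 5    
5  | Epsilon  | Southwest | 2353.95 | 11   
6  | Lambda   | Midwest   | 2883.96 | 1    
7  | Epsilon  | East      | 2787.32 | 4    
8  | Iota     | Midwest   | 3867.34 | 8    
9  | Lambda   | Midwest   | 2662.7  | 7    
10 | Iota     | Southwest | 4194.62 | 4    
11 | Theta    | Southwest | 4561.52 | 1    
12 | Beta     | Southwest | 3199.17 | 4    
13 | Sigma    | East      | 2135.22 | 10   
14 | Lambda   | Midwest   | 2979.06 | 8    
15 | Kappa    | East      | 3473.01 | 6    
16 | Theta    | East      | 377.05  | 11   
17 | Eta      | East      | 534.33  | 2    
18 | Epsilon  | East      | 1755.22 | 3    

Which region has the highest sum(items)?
SELECT region, SUM(items) as val
FROM orders
GROUP BY region
ORDER BY val DESC
LIMIT 1

Result: East with sum(items) = 40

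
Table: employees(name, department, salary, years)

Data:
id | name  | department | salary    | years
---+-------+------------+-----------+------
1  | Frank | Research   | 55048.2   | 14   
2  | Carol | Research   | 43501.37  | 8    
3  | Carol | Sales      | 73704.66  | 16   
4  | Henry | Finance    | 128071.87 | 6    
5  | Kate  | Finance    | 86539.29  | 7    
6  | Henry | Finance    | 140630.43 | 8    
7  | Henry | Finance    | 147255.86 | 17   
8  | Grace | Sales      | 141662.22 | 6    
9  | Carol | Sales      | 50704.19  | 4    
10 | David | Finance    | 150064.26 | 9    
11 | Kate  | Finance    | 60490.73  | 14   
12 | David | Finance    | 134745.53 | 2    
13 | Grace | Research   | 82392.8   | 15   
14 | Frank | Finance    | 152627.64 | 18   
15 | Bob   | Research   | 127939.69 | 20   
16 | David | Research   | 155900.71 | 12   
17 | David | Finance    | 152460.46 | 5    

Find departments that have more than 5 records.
SELECT department, COUNT(*) as cnt
FROM employees
GROUP BY department
HAVING COUNT(*) > 5

Result:
  Finance: 9

Note: HAVING filters groups after aggregation, WHERE filters rows before.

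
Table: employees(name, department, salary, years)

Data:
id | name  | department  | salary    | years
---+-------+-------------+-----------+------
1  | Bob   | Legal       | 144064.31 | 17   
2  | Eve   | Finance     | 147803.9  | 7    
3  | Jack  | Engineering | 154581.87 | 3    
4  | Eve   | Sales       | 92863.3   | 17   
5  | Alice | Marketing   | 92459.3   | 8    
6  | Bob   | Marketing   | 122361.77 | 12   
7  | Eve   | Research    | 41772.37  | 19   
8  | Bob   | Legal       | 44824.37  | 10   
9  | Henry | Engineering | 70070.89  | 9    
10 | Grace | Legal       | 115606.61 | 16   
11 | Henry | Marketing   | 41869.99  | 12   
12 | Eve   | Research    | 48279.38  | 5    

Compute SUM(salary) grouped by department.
SELECT department, SUM(salary) as result
FROM employees
GROUP BY department

Result:
  Engineering: 224652.76
  Finance: 147803.90
  Legal: 304495.29
  Marketing: 256691.06
  Research: 90051.75
  Sales: 92863.30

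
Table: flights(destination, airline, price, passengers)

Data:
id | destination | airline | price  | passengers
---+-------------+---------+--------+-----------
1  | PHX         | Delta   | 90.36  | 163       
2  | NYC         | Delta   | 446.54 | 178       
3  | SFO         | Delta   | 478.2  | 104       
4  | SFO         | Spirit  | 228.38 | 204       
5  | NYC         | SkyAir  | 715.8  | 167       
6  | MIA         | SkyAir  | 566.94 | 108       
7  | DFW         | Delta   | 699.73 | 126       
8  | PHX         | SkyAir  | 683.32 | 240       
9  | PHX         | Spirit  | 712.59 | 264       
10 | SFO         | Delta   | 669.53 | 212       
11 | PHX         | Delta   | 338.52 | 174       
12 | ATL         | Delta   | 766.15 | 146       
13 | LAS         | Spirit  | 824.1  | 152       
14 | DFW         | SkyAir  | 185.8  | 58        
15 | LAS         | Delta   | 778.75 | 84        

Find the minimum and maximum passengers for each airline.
SELECT airline, MIN(passengers), MAX(passengers)
FROM flights
GROUP BY airline

Result:
  Delta: min=84, max=212
  SkyAir: min=58, max=240
  Spirit: min=152, max=264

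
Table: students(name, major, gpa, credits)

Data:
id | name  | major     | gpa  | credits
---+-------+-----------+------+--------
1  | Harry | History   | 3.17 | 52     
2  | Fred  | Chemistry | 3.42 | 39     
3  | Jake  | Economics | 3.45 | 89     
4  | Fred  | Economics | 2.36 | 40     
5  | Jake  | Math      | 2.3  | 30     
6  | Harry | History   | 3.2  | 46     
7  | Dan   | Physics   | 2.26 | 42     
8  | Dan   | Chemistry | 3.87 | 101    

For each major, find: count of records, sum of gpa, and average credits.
SELECT major,
       COUNT(*) as cnt,
       SUM(gpa) as total_gpa,
       AVG(credits) as avg_credits
FROM students
GROUP BY major

Result:
  Chemistry: 2 records, 7.29 total gpa, 70.00 avg credits
  Economics: 2 records, 5.81 total gpa, 64.50 avg credits
  History: 2 records, 6.37 total gpa, 49.00 avg credits
  Math: 1 records, 2.30 total gpa, 30.00 avg credits
  Physics: 1 records, 2.26 total gpa, 42.00 avg credits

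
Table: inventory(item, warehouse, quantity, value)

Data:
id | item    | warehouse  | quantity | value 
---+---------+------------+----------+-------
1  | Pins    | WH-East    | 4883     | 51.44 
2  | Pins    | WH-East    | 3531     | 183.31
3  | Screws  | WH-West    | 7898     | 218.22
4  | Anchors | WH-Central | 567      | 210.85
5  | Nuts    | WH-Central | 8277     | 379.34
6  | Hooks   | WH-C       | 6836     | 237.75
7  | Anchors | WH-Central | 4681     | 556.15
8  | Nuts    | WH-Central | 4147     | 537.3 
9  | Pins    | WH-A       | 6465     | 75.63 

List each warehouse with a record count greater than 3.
SELECT warehouse, COUNT(*) as cnt
FROM inventory
GROUP BY warehouse
HAVING COUNT(*) > 3

Result:
  WH-Central: 4

Note: HAVING filters groups after aggregation, WHERE filters rows before.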